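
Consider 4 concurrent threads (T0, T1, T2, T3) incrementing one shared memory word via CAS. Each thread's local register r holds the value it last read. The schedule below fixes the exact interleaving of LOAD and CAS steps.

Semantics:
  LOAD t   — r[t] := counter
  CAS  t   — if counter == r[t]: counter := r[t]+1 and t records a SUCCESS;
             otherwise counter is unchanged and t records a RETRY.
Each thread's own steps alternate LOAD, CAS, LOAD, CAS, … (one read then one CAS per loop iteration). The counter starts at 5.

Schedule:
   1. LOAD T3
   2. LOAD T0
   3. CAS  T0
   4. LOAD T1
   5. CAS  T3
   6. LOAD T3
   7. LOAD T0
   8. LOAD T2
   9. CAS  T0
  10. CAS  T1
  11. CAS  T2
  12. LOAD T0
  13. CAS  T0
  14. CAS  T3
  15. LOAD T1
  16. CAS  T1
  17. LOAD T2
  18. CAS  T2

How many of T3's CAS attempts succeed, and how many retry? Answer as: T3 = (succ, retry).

T3 LOAD — after: cnt=5, r=5 — load
T0 LOAD — after: cnt=5, r=5 — load
T0 CAS — after: cnt=6, r=5 — ok
T1 LOAD — after: cnt=6, r=6 — load
T3 CAS — after: cnt=6, r=5 — retry
T3 LOAD — after: cnt=6, r=6 — load
T0 LOAD — after: cnt=6, r=6 — load
T2 LOAD — after: cnt=6, r=6 — load
T0 CAS — after: cnt=7, r=6 — ok
T1 CAS — after: cnt=7, r=6 — retry
T2 CAS — after: cnt=7, r=6 — retry
T0 LOAD — after: cnt=7, r=7 — load
T0 CAS — after: cnt=8, r=7 — ok
T3 CAS — after: cnt=8, r=6 — retry
T1 LOAD — after: cnt=8, r=8 — load
T1 CAS — after: cnt=9, r=8 — ok
T2 LOAD — after: cnt=9, r=9 — load
T2 CAS — after: cnt=10, r=9 — ok

T3 = (0, 2)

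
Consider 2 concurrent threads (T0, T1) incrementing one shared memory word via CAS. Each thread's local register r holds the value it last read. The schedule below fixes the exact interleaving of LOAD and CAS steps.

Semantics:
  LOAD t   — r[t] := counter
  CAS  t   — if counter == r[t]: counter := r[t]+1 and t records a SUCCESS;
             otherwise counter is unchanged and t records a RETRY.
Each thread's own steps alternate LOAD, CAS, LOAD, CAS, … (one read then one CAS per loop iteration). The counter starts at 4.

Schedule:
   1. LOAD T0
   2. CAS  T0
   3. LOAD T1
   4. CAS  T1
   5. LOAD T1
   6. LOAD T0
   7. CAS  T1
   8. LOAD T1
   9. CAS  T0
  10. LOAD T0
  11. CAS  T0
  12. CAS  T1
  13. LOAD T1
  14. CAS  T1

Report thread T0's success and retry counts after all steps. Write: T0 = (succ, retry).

[1] T0.load  rd  (counter 4, T0.r 4)
[2] T0.cas  hit  (counter 5, T0.r 4)
[3] T1.load  rd  (counter 5, T1.r 5)
[4] T1.cas  hit  (counter 6, T1.r 5)
[5] T1.load  rd  (counter 6, T1.r 6)
[6] T0.load  rd  (counter 6, T0.r 6)
[7] T1.cas  hit  (counter 7, T1.r 6)
[8] T1.load  rd  (counter 7, T1.r 7)
[9] T0.cas  miss  (counter 7, T0.r 6)
[10] T0.load  rd  (counter 7, T0.r 7)
[11] T0.cas  hit  (counter 8, T0.r 7)
[12] T1.cas  miss  (counter 8, T1.r 7)
[13] T1.load  rd  (counter 8, T1.r 8)
[14] T1.cas  hit  (counter 9, T1.r 8)

T0 = (2, 1)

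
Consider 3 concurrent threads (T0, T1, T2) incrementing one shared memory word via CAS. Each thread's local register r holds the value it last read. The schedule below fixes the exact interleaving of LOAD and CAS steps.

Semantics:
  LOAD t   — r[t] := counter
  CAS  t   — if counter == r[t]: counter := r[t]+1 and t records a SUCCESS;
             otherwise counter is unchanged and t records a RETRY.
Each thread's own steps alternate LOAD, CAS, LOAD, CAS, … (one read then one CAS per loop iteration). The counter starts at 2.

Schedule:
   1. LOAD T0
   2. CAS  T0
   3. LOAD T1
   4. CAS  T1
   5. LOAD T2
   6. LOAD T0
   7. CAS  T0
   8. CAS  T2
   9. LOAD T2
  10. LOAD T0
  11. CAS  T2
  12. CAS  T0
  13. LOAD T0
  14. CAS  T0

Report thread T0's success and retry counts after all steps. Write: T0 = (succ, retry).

step 1: T0 LOAD ⇒ load; ctr=2 reg=2
step 2: T0 CAS ⇒ ok; ctr=3 reg=2
step 3: T1 LOAD ⇒ load; ctr=3 reg=3
step 4: T1 CAS ⇒ ok; ctr=4 reg=3
step 5: T2 LOAD ⇒ load; ctr=4 reg=4
step 6: T0 LOAD ⇒ load; ctr=4 reg=4
step 7: T0 CAS ⇒ ok; ctr=5 reg=4
step 8: T2 CAS ⇒ retry; ctr=5 reg=4
step 9: T2 LOAD ⇒ load; ctr=5 reg=5
step 10: T0 LOAD ⇒ load; ctr=5 reg=5
step 11: T2 CAS ⇒ ok; ctr=6 reg=5
step 12: T0 CAS ⇒ retry; ctr=6 reg=5
step 13: T0 LOAD ⇒ load; ctr=6 reg=6
step 14: T0 CAS ⇒ ok; ctr=7 reg=6

T0 = (3, 1)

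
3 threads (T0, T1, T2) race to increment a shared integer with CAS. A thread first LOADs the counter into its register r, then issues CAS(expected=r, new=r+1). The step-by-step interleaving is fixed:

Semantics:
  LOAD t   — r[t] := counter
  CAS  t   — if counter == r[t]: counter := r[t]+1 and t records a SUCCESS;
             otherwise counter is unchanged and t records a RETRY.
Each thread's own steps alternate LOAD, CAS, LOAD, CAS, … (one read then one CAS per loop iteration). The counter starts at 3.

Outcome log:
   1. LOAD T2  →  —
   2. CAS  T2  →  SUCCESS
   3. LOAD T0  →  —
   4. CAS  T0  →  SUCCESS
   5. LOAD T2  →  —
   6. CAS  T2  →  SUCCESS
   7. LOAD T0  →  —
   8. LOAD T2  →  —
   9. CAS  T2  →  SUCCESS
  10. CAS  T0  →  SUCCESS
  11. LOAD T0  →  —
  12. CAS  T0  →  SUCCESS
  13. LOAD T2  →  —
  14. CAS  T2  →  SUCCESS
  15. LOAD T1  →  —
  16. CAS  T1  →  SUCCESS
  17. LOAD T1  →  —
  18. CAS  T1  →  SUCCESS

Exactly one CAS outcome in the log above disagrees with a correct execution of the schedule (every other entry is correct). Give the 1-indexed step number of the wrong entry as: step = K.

step = 10

Correct run:
[1] T2.load  rd  (counter 3, T2.r 3)
[2] T2.cas  hit  (counter 4, T2.r 3)
[3] T0.load  rd  (counter 4, T0.r 4)
[4] T0.cas  hit  (counter 5, T0.r 4)
[5] T2.load  rd  (counter 5, T2.r 5)
[6] T2.cas  hit  (counter 6, T2.r 5)
[7] T0.load  rd  (counter 6, T0.r 6)
[8] T2.load  rd  (counter 6, T2.r 6)
[9] T2.cas  hit  (counter 7, T2.r 6)
[10] T0.cas  miss  (counter 7, T0.r 6)
[11] T0.load  rd  (counter 7, T0.r 7)
[12] T0.cas  hit  (counter 8, T0.r 7)
[13] T2.load  rd  (counter 8, T2.r 8)
[14] T2.cas  hit  (counter 9, T2.r 8)
[15] T1.load  rd  (counter 9, T1.r 9)
[16] T1.cas  hit  (counter 10, T1.r 9)
[17] T1.load  rd  (counter 10, T1.r 10)
[18] T1.cas  hit  (counter 11, T1.r 10)
Mismatch at 10.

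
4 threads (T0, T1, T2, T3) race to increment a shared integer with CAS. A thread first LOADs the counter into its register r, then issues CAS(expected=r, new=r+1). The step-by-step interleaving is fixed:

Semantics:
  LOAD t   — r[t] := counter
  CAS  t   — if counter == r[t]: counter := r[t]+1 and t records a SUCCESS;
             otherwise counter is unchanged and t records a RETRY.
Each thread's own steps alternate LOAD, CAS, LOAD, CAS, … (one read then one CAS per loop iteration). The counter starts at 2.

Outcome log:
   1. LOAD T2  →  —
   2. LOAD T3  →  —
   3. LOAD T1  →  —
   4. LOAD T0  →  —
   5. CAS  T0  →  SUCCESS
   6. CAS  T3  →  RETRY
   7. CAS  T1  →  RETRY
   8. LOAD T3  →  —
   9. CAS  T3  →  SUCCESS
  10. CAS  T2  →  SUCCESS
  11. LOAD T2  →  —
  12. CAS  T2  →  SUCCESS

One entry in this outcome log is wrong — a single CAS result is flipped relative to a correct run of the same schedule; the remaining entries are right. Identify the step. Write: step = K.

Re-executing:
1. LOAD T2 → mem=2 r[T2]=2 [LOAD]
2. LOAD T3 → mem=2 r[T3]=2 [LOAD]
3. LOAD T1 → mem=2 r[T1]=2 [LOAD]
4. LOAD T0 → mem=2 r[T0]=2 [LOAD]
5. CAS T0 → mem=3 r[T0]=2 [OK]
6. CAS T3 → mem=3 r[T3]=2 [RETRY]
7. CAS T1 → mem=3 r[T1]=2 [RETRY]
8. LOAD T3 → mem=3 r[T3]=3 [LOAD]
9. CAS T3 → mem=4 r[T3]=3 [OK]
10. CAS T2 → mem=4 r[T2]=2 [RETRY]
11. LOAD T2 → mem=4 r[T2]=4 [LOAD]
12. CAS T2 → mem=5 r[T2]=4 [OK]
Mismatch at 10.

step = 10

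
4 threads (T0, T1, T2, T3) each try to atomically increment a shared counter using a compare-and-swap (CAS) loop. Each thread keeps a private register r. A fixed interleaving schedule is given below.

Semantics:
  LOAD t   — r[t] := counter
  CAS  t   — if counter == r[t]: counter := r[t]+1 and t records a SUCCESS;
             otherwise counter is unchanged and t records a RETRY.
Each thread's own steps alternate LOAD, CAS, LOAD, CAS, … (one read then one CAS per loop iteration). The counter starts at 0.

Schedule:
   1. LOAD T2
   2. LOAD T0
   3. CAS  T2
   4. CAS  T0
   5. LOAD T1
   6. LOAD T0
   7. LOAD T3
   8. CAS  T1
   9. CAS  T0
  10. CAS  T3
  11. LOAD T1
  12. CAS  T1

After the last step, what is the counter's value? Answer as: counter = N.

#1 T2 reads 0
#2 T0 reads 0
#3 T2 CAS(0→1) writes; counter now 1
#4 T0 CAS(0→1) fails; counter now 1
#5 T1 reads 1
#6 T0 reads 1
#7 T3 reads 1
#8 T1 CAS(1→2) writes; counter now 2
#9 T0 CAS(1→2) fails; counter now 2
#10 T3 CAS(1→2) fails; counter now 2
#11 T1 reads 2
#12 T1 CAS(2→3) writes; counter now 3

counter = 3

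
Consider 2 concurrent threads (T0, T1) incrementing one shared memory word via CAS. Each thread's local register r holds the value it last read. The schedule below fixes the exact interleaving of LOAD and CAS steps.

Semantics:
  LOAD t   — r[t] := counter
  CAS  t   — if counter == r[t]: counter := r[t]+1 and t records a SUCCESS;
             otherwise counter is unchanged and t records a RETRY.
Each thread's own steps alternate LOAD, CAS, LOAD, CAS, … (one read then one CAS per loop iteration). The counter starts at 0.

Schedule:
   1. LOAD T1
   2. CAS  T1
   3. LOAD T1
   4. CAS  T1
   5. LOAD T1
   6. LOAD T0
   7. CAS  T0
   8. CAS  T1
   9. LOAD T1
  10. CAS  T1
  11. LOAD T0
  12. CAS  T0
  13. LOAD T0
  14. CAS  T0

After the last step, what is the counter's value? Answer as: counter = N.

T1 LOAD — after: cnt=0, r=0 — load
T1 CAS — after: cnt=1, r=0 — ok
T1 LOAD — after: cnt=1, r=1 — load
T1 CAS — after: cnt=2, r=1 — ok
T1 LOAD — after: cnt=2, r=2 — load
T0 LOAD — after: cnt=2, r=2 — load
T0 CAS — after: cnt=3, r=2 — ok
T1 CAS — after: cnt=3, r=2 — retry
T1 LOAD — after: cnt=3, r=3 — load
T1 CAS — after: cnt=4, r=3 — ok
T0 LOAD — after: cnt=4, r=4 — load
T0 CAS — after: cnt=5, r=4 — ok
T0 LOAD — after: cnt=5, r=5 — load
T0 CAS — after: cnt=6, r=5 — ok

counter = 6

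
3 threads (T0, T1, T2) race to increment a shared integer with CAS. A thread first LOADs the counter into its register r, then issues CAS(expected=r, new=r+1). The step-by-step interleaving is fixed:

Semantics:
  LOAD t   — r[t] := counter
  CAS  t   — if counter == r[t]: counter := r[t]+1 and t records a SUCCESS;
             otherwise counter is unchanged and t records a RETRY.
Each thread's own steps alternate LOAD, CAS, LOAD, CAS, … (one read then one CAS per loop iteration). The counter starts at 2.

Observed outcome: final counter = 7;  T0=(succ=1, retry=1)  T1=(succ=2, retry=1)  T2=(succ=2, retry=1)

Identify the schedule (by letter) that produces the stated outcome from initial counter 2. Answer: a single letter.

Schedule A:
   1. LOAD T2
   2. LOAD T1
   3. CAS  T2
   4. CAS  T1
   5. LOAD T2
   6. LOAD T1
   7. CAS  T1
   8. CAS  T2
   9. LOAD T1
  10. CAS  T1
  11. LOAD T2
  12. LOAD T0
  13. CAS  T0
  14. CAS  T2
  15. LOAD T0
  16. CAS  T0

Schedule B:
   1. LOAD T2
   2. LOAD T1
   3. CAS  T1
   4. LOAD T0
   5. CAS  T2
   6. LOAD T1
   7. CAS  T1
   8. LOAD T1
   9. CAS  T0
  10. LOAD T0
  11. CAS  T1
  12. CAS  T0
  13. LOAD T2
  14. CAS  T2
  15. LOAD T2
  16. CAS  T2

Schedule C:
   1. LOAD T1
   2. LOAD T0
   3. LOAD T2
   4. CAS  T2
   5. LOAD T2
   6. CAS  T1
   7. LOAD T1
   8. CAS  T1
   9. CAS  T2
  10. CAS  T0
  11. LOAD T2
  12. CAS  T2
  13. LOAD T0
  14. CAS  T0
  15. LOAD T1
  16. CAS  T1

C

Simulating candidate C:
T1 LOAD — after: cnt=2, r=2 — load
T0 LOAD — after: cnt=2, r=2 — load
T2 LOAD — after: cnt=2, r=2 — load
T2 CAS — after: cnt=3, r=2 — ok
T2 LOAD — after: cnt=3, r=3 — load
T1 CAS — after: cnt=3, r=2 — retry
T1 LOAD — after: cnt=3, r=3 — load
T1 CAS — after: cnt=4, r=3 — ok
T2 CAS — after: cnt=4, r=3 — retry
T0 CAS — after: cnt=4, r=2 — retry
T2 LOAD — after: cnt=4, r=4 — load
T2 CAS — after: cnt=5, r=4 — ok
T0 LOAD — after: cnt=5, r=5 — load
T0 CAS — after: cnt=6, r=5 — ok
T1 LOAD — after: cnt=6, r=6 — load
T1 CAS — after: cnt=7, r=6 — ok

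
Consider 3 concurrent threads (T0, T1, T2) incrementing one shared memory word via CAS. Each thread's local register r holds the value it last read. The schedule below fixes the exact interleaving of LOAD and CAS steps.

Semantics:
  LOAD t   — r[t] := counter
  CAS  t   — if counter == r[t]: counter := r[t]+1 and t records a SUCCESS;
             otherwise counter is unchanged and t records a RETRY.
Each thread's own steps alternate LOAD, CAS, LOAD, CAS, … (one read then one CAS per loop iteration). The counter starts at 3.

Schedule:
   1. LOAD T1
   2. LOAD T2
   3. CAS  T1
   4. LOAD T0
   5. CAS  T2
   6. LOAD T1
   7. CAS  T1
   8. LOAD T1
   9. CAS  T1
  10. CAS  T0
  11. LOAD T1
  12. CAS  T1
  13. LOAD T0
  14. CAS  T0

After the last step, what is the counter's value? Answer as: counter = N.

counter = 8

[1] T1.load  rd  (counter 3, T1.r 3)
[2] T2.load  rd  (counter 3, T2.r 3)
[3] T1.cas  hit  (counter 4, T1.r 3)
[4] T0.load  rd  (counter 4, T0.r 4)
[5] T2.cas  miss  (counter 4, T2.r 3)
[6] T1.load  rd  (counter 4, T1.r 4)
[7] T1.cas  hit  (counter 5, T1.r 4)
[8] T1.load  rd  (counter 5, T1.r 5)
[9] T1.cas  hit  (counter 6, T1.r 5)
[10] T0.cas  miss  (counter 6, T0.r 4)
[11] T1.load  rd  (counter 6, T1.r 6)
[12] T1.cas  hit  (counter 7, T1.r 6)
[13] T0.load  rd  (counter 7, T0.r 7)
[14] T0.cas  hit  (counter 8, T0.r 7)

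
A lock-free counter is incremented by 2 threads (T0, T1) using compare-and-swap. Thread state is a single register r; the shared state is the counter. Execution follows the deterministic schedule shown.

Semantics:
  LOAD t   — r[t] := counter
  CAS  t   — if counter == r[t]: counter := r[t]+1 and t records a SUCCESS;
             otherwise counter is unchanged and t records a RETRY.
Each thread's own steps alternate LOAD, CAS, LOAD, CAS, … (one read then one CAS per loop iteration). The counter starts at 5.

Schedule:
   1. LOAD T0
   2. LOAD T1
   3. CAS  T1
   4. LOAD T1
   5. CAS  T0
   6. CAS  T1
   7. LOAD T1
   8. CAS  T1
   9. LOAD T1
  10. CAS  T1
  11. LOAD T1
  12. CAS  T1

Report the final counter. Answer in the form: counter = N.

step 1: T0 LOAD ⇒ load; ctr=5 reg=5
step 2: T1 LOAD ⇒ load; ctr=5 reg=5
step 3: T1 CAS ⇒ ok; ctr=6 reg=5
step 4: T1 LOAD ⇒ load; ctr=6 reg=6
step 5: T0 CAS ⇒ retry; ctr=6 reg=5
step 6: T1 CAS ⇒ ok; ctr=7 reg=6
step 7: T1 LOAD ⇒ load; ctr=7 reg=7
step 8: T1 CAS ⇒ ok; ctr=8 reg=7
step 9: T1 LOAD ⇒ load; ctr=8 reg=8
step 10: T1 CAS ⇒ ok; ctr=9 reg=8
step 11: T1 LOAD ⇒ load; ctr=9 reg=9
step 12: T1 CAS ⇒ ok; ctr=10 reg=9

counter = 10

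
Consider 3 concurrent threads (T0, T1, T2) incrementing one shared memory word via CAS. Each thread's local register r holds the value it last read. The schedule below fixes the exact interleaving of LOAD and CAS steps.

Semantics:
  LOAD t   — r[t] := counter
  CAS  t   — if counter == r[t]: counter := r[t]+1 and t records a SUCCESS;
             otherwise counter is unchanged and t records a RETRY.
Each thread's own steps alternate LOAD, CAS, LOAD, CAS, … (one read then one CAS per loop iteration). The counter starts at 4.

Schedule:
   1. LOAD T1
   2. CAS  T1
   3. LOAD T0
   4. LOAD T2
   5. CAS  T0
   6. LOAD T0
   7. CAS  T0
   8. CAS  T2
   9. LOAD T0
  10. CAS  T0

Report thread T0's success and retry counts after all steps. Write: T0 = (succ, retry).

T0 = (3, 0)

T1 LOAD — after: cnt=4, r=4 — load
T1 CAS — after: cnt=5, r=4 — ok
T0 LOAD — after: cnt=5, r=5 — load
T2 LOAD — after: cnt=5, r=5 — load
T0 CAS — after: cnt=6, r=5 — ok
T0 LOAD — after: cnt=6, r=6 — load
T0 CAS — after: cnt=7, r=6 — ok
T2 CAS — after: cnt=7, r=5 — retry
T0 LOAD — after: cnt=7, r=7 — load
T0 CAS — after: cnt=8, r=7 — ok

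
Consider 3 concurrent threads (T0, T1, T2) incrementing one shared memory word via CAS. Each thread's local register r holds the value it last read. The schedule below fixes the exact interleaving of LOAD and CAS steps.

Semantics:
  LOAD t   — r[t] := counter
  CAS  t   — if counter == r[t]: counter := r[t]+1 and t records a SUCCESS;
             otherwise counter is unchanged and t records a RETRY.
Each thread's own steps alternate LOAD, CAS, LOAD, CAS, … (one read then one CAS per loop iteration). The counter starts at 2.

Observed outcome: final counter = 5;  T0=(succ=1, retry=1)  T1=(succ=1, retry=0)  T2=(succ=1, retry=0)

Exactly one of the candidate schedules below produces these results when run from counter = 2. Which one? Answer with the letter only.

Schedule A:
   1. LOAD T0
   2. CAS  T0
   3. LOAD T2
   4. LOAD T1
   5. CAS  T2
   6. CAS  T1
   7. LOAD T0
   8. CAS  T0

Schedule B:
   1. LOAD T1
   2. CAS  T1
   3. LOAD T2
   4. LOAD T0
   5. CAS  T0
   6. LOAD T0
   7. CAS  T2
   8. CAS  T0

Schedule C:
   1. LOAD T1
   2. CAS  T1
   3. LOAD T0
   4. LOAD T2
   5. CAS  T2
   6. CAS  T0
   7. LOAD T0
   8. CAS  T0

C

Simulating candidate C:
[1] T1.load  rd  (counter 2, T1.r 2)
[2] T1.cas  hit  (counter 3, T1.r 2)
[3] T0.load  rd  (counter 3, T0.r 3)
[4] T2.load  rd  (counter 3, T2.r 3)
[5] T2.cas  hit  (counter 4, T2.r 3)
[6] T0.cas  miss  (counter 4, T0.r 3)
[7] T0.load  rd  (counter 4, T0.r 4)
[8] T0.cas  hit  (counter 5, T0.r 4)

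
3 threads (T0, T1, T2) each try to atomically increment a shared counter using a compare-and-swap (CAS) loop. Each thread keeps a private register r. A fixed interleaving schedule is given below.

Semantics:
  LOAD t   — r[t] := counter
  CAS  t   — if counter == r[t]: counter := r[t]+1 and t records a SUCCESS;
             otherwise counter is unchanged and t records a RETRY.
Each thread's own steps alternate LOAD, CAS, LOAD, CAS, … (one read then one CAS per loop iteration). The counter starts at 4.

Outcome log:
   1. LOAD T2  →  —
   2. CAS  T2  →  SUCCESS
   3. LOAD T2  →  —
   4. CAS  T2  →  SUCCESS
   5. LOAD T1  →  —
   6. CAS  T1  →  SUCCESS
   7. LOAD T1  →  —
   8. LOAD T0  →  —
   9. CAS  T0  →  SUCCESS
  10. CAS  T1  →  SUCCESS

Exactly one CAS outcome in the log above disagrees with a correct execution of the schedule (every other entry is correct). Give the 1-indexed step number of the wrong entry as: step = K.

step = 10

Correct run:
step 1: T2 LOAD ⇒ load; ctr=4 reg=4
step 2: T2 CAS ⇒ ok; ctr=5 reg=4
step 3: T2 LOAD ⇒ load; ctr=5 reg=5
step 4: T2 CAS ⇒ ok; ctr=6 reg=5
step 5: T1 LOAD ⇒ load; ctr=6 reg=6
step 6: T1 CAS ⇒ ok; ctr=7 reg=6
step 7: T1 LOAD ⇒ load; ctr=7 reg=7
step 8: T0 LOAD ⇒ load; ctr=7 reg=7
step 9: T0 CAS ⇒ ok; ctr=8 reg=7
step 10: T1 CAS ⇒ retry; ctr=8 reg=7
Mismatch at 10.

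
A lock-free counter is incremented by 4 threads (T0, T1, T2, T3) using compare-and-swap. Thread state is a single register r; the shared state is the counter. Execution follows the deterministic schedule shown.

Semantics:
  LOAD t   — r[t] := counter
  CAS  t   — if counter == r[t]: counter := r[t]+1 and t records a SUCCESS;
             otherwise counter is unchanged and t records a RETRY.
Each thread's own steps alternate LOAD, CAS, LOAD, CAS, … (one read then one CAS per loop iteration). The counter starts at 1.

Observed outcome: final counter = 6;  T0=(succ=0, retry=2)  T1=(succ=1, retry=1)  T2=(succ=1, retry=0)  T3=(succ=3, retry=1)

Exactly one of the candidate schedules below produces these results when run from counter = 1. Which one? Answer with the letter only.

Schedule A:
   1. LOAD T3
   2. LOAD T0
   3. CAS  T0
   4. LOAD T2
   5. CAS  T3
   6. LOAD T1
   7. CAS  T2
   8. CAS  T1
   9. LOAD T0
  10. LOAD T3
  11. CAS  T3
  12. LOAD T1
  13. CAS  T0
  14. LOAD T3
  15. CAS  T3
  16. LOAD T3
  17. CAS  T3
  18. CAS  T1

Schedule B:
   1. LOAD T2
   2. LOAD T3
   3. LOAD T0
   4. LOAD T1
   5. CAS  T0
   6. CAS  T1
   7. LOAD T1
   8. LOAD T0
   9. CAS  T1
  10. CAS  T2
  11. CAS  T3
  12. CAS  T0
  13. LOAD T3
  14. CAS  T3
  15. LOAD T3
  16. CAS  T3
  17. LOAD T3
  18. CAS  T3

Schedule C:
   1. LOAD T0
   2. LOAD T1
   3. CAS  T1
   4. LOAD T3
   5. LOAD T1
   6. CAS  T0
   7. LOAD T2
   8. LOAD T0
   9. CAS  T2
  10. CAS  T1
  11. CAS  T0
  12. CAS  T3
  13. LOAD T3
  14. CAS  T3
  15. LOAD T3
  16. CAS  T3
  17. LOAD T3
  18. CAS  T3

C

Run C:
#1 T0 reads 1
#2 T1 reads 1
#3 T1 CAS(1→2) writes; counter now 2
#4 T3 reads 2
#5 T1 reads 2
#6 T0 CAS(1→2) fails; counter now 2
#7 T2 reads 2
#8 T0 reads 2
#9 T2 CAS(2→3) writes; counter now 3
#10 T1 CAS(2→3) fails; counter now 3
#11 T0 CAS(2→3) fails; counter now 3
#12 T3 CAS(2→3) fails; counter now 3
#13 T3 reads 3
#14 T3 CAS(3→4) writes; counter now 4
#15 T3 reads 4
#16 T3 CAS(4→5) writes; counter now 5
#17 T3 reads 5
#18 T3 CAS(5→6) writes; counter now 6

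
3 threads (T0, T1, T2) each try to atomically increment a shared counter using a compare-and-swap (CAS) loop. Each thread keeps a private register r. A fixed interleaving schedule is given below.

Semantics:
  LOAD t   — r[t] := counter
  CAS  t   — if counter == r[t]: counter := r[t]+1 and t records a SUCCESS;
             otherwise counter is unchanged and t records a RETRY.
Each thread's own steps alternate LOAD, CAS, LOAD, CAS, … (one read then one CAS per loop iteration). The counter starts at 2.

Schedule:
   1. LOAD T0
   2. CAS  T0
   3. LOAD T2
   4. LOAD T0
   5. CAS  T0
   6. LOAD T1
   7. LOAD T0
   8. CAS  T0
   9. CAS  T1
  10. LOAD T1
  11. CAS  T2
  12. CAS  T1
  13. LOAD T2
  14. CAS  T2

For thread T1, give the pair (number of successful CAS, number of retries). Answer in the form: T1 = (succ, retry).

   1) LOAD T0:  M=2  r_T0=2
   2) CAS  T0:  M=3  r_T0=2 ✓
   3) LOAD T2:  M=3  r_T2=3
   4) LOAD T0:  M=3  r_T0=3
   5) CAS  T0:  M=4  r_T0=3 ✓
   6) LOAD T1:  M=4  r_T1=4
   7) LOAD T0:  M=4  r_T0=4
   8) CAS  T0:  M=5  r_T0=4 ✓
   9) CAS  T1:  M=5  r_T1=4 ✗
  10) LOAD T1:  M=5  r_T1=5
  11) CAS  T2:  M=5  r_T2=3 ✗
  12) CAS  T1:  M=6  r_T1=5 ✓
  13) LOAD T2:  M=6  r_T2=6
  14) CAS  T2:  M=7  r_T2=6 ✓

T1 = (1, 1)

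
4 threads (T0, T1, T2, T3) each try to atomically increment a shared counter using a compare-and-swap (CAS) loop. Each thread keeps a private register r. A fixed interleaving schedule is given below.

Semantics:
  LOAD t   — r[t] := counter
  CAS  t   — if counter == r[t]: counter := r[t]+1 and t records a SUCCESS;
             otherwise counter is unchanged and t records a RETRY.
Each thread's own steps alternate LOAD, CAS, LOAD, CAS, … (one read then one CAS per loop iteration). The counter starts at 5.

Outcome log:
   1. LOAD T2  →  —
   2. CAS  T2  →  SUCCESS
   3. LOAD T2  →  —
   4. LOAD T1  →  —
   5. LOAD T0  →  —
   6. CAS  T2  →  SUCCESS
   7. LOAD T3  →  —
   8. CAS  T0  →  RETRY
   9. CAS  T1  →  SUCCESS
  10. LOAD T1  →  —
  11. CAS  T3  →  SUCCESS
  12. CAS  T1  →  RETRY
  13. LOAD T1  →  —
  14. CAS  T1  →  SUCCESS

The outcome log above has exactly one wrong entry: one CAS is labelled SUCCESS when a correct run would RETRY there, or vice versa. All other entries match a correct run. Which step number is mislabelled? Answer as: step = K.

step = 9

Correct run:
#1 T2 reads 5
#2 T2 CAS(5→6) writes; counter now 6
#3 T2 reads 6
#4 T1 reads 6
#5 T0 reads 6
#6 T2 CAS(6→7) writes; counter now 7
#7 T3 reads 7
#8 T0 CAS(6→7) fails; counter now 7
#9 T1 CAS(6→7) fails; counter now 7
#10 T1 reads 7
#11 T3 CAS(7→8) writes; counter now 8
#12 T1 CAS(7→8) fails; counter now 8
#13 T1 reads 8
#14 T1 CAS(8→9) writes; counter now 9
Log disagrees first at step 9.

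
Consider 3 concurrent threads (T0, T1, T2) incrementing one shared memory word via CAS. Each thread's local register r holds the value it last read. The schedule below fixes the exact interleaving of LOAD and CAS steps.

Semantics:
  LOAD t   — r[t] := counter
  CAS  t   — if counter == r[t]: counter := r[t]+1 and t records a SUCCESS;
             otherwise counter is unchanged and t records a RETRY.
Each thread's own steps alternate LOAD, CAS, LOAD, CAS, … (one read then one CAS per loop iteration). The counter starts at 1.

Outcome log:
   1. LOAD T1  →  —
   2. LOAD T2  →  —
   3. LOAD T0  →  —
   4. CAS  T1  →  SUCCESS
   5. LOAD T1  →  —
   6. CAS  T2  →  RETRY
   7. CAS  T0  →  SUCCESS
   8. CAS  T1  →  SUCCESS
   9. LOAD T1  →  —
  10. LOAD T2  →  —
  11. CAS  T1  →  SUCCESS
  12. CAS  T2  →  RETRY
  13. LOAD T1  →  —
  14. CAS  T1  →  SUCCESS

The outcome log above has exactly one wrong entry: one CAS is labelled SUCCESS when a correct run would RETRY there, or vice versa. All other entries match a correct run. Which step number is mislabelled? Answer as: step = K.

step = 7

Correct run:
T1 LOAD — after: cnt=1, r=1 — load
T2 LOAD — after: cnt=1, r=1 — load
T0 LOAD — after: cnt=1, r=1 — load
T1 CAS — after: cnt=2, r=1 — ok
T1 LOAD — after: cnt=2, r=2 — load
T2 CAS — after: cnt=2, r=1 — retry
T0 CAS — after: cnt=2, r=1 — retry
T1 CAS — after: cnt=3, r=2 — ok
T1 LOAD — after: cnt=3, r=3 — load
T2 LOAD — after: cnt=3, r=3 — load
T1 CAS — after: cnt=4, r=3 — ok
T2 CAS — after: cnt=4, r=3 — retry
T1 LOAD — after: cnt=4, r=4 — load
T1 CAS — after: cnt=5, r=4 — ok
Flip is step 7.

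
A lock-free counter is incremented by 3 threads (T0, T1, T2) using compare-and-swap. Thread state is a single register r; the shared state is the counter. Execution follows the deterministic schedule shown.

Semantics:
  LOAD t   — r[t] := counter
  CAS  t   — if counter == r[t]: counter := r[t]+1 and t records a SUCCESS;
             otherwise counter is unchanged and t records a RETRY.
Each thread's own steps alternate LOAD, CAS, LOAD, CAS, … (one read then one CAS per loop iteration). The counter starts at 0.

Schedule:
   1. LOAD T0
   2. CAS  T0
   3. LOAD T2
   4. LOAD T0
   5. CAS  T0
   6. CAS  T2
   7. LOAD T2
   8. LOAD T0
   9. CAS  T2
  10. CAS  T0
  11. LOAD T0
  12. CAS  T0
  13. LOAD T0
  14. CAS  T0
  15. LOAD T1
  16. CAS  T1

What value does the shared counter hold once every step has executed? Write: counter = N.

[1] T0.load  rd  (counter 0, T0.r 0)
[2] T0.cas  hit  (counter 1, T0.r 0)
[3] T2.load  rd  (counter 1, T2.r 1)
[4] T0.load  rd  (counter 1, T0.r 1)
[5] T0.cas  hit  (counter 2, T0.r 1)
[6] T2.cas  miss  (counter 2, T2.r 1)
[7] T2.load  rd  (counter 2, T2.r 2)
[8] T0.load  rd  (counter 2, T0.r 2)
[9] T2.cas  hit  (counter 3, T2.r 2)
[10] T0.cas  miss  (counter 3, T0.r 2)
[11] T0.load  rd  (counter 3, T0.r 3)
[12] T0.cas  hit  (counter 4, T0.r 3)
[13] T0.load  rd  (counter 4, T0.r 4)
[14] T0.cas  hit  (counter 5, T0.r 4)
[15] T1.load  rd  (counter 5, T1.r 5)
[16] T1.cas  hit  (counter 6, T1.r 5)

counter = 6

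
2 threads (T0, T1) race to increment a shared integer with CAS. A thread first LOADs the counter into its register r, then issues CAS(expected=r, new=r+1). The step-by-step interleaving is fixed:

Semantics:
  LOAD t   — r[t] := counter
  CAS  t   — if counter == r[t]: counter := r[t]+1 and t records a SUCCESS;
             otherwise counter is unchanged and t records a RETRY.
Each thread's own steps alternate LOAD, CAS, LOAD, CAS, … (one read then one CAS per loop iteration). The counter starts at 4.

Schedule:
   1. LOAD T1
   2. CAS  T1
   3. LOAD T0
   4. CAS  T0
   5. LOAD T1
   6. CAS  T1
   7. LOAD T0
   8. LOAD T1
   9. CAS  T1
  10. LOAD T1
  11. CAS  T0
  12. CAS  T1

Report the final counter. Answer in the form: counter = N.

[1] T1.load  rd  (counter 4, T1.r 4)
[2] T1.cas  hit  (counter 5, T1.r 4)
[3] T0.load  rd  (counter 5, T0.r 5)
[4] T0.cas  hit  (counter 6, T0.r 5)
[5] T1.load  rd  (counter 6, T1.r 6)
[6] T1.cas  hit  (counter 7, T1.r 6)
[7] T0.load  rd  (counter 7, T0.r 7)
[8] T1.load  rd  (counter 7, T1.r 7)
[9] T1.cas  hit  (counter 8, T1.r 7)
[10] T1.load  rd  (counter 8, T1.r 8)
[11] T0.cas  miss  (counter 8, T0.r 7)
[12] T1.cas  hit  (counter 9, T1.r 8)

counter = 9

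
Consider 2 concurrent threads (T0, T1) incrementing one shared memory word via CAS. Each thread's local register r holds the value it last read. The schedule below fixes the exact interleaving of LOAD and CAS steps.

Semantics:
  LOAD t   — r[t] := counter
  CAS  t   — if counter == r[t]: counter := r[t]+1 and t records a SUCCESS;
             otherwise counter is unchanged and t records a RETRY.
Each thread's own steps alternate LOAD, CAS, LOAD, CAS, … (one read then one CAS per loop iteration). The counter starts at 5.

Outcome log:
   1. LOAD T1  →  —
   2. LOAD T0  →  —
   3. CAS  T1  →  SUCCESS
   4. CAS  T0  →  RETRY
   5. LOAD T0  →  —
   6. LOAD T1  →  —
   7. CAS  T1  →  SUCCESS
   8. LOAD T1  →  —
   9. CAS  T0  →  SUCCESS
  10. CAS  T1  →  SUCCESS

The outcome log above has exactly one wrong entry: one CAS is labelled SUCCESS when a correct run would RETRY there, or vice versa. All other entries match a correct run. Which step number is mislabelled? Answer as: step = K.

Correct run:
step 1: T1 LOAD ⇒ load; ctr=5 reg=5
step 2: T0 LOAD ⇒ load; ctr=5 reg=5
step 3: T1 CAS ⇒ ok; ctr=6 reg=5
step 4: T0 CAS ⇒ retry; ctr=6 reg=5
step 5: T0 LOAD ⇒ load; ctr=6 reg=6
step 6: T1 LOAD ⇒ load; ctr=6 reg=6
step 7: T1 CAS ⇒ ok; ctr=7 reg=6
step 8: T1 LOAD ⇒ load; ctr=7 reg=7
step 9: T0 CAS ⇒ retry; ctr=7 reg=6
step 10: T1 CAS ⇒ ok; ctr=8 reg=7
Log disagrees first at step 9.

step = 9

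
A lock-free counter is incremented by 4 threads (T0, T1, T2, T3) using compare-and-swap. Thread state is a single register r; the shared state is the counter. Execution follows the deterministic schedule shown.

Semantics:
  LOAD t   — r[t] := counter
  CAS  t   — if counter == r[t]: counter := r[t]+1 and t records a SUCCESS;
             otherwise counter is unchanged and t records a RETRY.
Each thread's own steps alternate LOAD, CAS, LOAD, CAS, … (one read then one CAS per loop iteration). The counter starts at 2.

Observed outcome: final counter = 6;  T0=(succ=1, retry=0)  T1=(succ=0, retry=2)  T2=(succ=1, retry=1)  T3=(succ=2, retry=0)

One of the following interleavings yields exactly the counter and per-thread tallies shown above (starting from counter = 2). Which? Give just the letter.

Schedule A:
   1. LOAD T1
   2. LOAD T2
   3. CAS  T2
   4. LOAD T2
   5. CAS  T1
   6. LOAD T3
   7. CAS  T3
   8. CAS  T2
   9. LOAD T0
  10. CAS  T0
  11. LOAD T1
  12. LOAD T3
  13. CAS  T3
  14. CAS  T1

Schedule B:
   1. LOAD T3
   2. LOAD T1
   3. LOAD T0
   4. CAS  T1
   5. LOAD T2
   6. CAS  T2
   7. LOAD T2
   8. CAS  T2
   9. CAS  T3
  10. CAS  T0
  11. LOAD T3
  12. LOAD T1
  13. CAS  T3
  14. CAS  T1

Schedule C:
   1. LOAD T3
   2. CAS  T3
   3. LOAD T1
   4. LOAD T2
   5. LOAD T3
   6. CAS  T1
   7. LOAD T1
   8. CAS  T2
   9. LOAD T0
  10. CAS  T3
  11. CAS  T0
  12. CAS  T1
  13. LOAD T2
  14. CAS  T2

A

Simulating candidate A:
#1 T1 reads 2
#2 T2 reads 2
#3 T2 CAS(2→3) writes; counter now 3
#4 T2 reads 3
#5 T1 CAS(2→3) fails; counter now 3
#6 T3 reads 3
#7 T3 CAS(3→4) writes; counter now 4
#8 T2 CAS(3→4) fails; counter now 4
#9 T0 reads 4
#10 T0 CAS(4→5) writes; counter now 5
#11 T1 reads 5
#12 T3 reads 5
#13 T3 CAS(5→6) writes; counter now 6
#14 T1 CAS(5→6) fails; counter now 6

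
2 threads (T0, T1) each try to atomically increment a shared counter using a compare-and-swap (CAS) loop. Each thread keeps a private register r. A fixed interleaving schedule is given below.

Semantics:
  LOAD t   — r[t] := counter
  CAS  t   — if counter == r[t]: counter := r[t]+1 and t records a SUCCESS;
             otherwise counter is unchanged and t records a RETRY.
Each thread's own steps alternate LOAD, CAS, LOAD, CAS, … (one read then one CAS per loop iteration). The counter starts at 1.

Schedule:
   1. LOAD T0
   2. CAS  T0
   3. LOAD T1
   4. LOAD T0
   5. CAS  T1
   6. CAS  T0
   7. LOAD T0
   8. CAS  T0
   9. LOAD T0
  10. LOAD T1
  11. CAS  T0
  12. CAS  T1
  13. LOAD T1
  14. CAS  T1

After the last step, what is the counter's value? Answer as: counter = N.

counter = 6

#1 T0 reads 1
#2 T0 CAS(1→2) writes; counter now 2
#3 T1 reads 2
#4 T0 reads 2
#5 T1 CAS(2→3) writes; counter now 3
#6 T0 CAS(2→3) fails; counter now 3
#7 T0 reads 3
#8 T0 CAS(3→4) writes; counter now 4
#9 T0 reads 4
#10 T1 reads 4
#11 T0 CAS(4→5) writes; counter now 5
#12 T1 CAS(4→5) fails; counter now 5
#13 T1 reads 5
#14 T1 CAS(5→6) writes; counter now 6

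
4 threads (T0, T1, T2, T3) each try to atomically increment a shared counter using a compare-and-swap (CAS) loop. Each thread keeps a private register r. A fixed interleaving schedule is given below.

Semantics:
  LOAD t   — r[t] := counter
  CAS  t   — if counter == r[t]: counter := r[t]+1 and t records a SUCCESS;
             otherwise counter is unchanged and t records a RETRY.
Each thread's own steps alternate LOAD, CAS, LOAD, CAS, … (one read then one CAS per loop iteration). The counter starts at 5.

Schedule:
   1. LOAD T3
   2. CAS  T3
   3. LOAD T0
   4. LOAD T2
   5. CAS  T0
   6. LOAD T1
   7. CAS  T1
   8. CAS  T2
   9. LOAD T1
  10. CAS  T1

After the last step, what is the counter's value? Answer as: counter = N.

#1 T3 reads 5
#2 T3 CAS(5→6) writes; counter now 6
#3 T0 reads 6
#4 T2 reads 6
#5 T0 CAS(6→7) writes; counter now 7
#6 T1 reads 7
#7 T1 CAS(7→8) writes; counter now 8
#8 T2 CAS(6→7) fails; counter now 8
#9 T1 reads 8
#10 T1 CAS(8→9) writes; counter now 9

counter = 9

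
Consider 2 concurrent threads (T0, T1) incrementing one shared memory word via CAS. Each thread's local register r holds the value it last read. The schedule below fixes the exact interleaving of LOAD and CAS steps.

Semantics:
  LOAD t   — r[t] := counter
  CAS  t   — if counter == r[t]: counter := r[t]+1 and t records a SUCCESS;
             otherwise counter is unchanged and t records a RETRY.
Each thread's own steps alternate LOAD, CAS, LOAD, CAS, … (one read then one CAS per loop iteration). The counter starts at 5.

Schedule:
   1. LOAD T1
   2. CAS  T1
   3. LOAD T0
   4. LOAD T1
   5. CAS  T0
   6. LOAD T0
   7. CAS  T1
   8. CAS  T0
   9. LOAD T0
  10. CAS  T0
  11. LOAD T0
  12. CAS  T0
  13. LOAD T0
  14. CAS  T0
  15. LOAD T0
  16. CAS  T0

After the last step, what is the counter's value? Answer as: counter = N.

counter = 12

T1 LOAD — after: cnt=5, r=5 — load
T1 CAS — after: cnt=6, r=5 — ok
T0 LOAD — after: cnt=6, r=6 — load
T1 LOAD — after: cnt=6, r=6 — load
T0 CAS — after: cnt=7, r=6 — ok
T0 LOAD — after: cnt=7, r=7 — load
T1 CAS — after: cnt=7, r=6 — retry
T0 CAS — after: cnt=8, r=7 — ok
T0 LOAD — after: cnt=8, r=8 — load
T0 CAS — after: cnt=9, r=8 — ok
T0 LOAD — after: cnt=9, r=9 — load
T0 CAS — after: cnt=10, r=9 — ok
T0 LOAD — after: cnt=10, r=10 — load
T0 CAS — after: cnt=11, r=10 — ok
T0 LOAD — after: cnt=11, r=11 — load
T0 CAS — after: cnt=12, r=11 — ok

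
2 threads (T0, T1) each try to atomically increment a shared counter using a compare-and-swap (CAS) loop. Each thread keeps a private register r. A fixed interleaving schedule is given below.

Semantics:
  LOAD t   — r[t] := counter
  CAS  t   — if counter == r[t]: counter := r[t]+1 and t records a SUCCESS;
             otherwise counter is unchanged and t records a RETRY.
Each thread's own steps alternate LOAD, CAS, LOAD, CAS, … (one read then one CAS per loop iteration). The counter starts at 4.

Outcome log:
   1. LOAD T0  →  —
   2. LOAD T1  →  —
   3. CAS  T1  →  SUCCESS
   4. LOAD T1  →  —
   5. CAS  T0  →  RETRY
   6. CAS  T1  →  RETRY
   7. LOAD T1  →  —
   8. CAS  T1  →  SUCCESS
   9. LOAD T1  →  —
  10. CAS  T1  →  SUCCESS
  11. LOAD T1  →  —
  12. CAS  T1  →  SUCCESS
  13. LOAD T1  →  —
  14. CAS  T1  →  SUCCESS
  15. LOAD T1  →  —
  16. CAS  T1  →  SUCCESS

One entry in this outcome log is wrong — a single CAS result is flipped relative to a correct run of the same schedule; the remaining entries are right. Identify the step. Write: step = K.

step = 6

Re-executing:
1. LOAD T0 → mem=4 r[T0]=4 [LOAD]
2. LOAD T1 → mem=4 r[T1]=4 [LOAD]
3. CAS T1 → mem=5 r[T1]=4 [OK]
4. LOAD T1 → mem=5 r[T1]=5 [LOAD]
5. CAS T0 → mem=5 r[T0]=4 [RETRY]
6. CAS T1 → mem=6 r[T1]=5 [OK]
7. LOAD T1 → mem=6 r[T1]=6 [LOAD]
8. CAS T1 → mem=7 r[T1]=6 [OK]
9. LOAD T1 → mem=7 r[T1]=7 [LOAD]
10. CAS T1 → mem=8 r[T1]=7 [OK]
11. LOAD T1 → mem=8 r[T1]=8 [LOAD]
12. CAS T1 → mem=9 r[T1]=8 [OK]
13. LOAD T1 → mem=9 r[T1]=9 [LOAD]
14. CAS T1 → mem=10 r[T1]=9 [OK]
15. LOAD T1 → mem=10 r[T1]=10 [LOAD]
16. CAS T1 → mem=11 r[T1]=10 [OK]
Flip is step 6.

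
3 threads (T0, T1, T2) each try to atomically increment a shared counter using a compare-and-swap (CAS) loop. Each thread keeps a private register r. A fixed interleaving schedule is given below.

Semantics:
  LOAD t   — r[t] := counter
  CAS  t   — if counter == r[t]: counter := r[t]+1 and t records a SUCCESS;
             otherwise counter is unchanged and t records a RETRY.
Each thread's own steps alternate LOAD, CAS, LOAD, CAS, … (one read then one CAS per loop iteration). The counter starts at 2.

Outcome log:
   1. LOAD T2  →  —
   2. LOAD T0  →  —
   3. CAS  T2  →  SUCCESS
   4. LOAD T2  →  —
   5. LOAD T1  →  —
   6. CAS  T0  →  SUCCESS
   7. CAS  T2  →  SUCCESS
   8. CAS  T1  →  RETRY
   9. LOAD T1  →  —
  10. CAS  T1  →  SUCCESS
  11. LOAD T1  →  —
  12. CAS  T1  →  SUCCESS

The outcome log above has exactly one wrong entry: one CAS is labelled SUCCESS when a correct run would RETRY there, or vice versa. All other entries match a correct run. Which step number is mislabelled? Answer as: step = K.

step = 6

Re-executing:
1. LOAD T2 → mem=2 r[T2]=2 [LOAD]
2. LOAD T0 → mem=2 r[T0]=2 [LOAD]
3. CAS T2 → mem=3 r[T2]=2 [OK]
4. LOAD T2 → mem=3 r[T2]=3 [LOAD]
5. LOAD T1 → mem=3 r[T1]=3 [LOAD]
6. CAS T0 → mem=3 r[T0]=2 [RETRY]
7. CAS T2 → mem=4 r[T2]=3 [OK]
8. CAS T1 → mem=4 r[T1]=3 [RETRY]
9. LOAD T1 → mem=4 r[T1]=4 [LOAD]
10. CAS T1 → mem=5 r[T1]=4 [OK]
11. LOAD T1 → mem=5 r[T1]=5 [LOAD]
12. CAS T1 → mem=6 r[T1]=5 [OK]
Mismatch at 6.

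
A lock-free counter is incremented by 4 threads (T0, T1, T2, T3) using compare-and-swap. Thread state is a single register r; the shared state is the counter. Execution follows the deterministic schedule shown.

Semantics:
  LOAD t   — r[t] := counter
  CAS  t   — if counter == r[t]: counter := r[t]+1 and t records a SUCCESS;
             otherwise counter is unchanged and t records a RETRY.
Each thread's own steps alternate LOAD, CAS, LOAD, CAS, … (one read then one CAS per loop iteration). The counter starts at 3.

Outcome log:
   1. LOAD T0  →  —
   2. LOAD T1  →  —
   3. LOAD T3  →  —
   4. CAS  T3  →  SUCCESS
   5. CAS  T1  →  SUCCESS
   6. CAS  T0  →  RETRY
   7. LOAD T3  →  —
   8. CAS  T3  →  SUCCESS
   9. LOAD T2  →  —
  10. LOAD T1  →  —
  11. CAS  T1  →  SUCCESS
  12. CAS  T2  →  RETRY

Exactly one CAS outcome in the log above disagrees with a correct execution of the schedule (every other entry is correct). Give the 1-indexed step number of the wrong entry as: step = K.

step = 5

Re-executing:
[1] T0.load  rd  (counter 3, T0.r 3)
[2] T1.load  rd  (counter 3, T1.r 3)
[3] T3.load  rd  (counter 3, T3.r 3)
[4] T3.cas  hit  (counter 4, T3.r 3)
[5] T1.cas  miss  (counter 4, T1.r 3)
[6] T0.cas  miss  (counter 4, T0.r 3)
[7] T3.load  rd  (counter 4, T3.r 4)
[8] T3.cas  hit  (counter 5, T3.r 4)
[9] T2.load  rd  (counter 5, T2.r 5)
[10] T1.load  rd  (counter 5, T1.r 5)
[11] T1.cas  hit  (counter 6, T1.r 5)
[12] T2.cas  miss  (counter 6, T2.r 5)
Mismatch at 5.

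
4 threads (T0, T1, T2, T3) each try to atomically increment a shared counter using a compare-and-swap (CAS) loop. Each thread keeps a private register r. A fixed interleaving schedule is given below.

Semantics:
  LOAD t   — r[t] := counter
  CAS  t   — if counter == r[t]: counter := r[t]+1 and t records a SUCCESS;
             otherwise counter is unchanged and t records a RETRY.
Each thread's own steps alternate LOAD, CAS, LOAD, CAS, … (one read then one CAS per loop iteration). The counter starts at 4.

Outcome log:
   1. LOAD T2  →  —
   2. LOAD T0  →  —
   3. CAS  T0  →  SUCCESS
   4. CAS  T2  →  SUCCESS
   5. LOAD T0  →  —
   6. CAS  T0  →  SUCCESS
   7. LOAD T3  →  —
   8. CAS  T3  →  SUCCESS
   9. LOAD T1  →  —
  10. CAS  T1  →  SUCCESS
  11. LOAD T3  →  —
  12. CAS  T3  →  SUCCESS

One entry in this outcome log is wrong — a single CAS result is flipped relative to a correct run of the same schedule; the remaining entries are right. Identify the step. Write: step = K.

Correct run:
[1] T2.load  rd  (counter 4, T2.r 4)
[2] T0.load  rd  (counter 4, T0.r 4)
[3] T0.cas  hit  (counter 5, T0.r 4)
[4] T2.cas  miss  (counter 5, T2.r 4)
[5] T0.load  rd  (counter 5, T0.r 5)
[6] T0.cas  hit  (counter 6, T0.r 5)
[7] T3.load  rd  (counter 6, T3.r 6)
[8] T3.cas  hit  (counter 7, T3.r 6)
[9] T1.load  rd  (counter 7, T1.r 7)
[10] T1.cas  hit  (counter 8, T1.r 7)
[11] T3.load  rd  (counter 8, T3.r 8)
[12] T3.cas  hit  (counter 9, T3.r 8)
Flip is step 4.

step = 4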